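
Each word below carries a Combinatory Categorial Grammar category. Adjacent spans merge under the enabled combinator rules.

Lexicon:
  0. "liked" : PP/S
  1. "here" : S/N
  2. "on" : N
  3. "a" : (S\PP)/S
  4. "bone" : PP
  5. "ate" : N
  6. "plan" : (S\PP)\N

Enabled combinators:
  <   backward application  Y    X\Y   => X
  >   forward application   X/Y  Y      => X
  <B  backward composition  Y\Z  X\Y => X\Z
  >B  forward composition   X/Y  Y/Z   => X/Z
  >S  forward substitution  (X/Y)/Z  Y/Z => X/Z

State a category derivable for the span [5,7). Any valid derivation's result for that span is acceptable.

S\PP

[0,7] S   <
  [0,3] PP   >
    [0,1] "liked" : PP/S
    [1,3] S   >
      [1,2] "here" : S/N
      [2,3] "on" : N
  [3,7] S\PP   >
    [3,4] "a" : (S\PP)/S
    [4,7] S   <
      [4,5] "bone" : PP
      [5,7] S\PP   <
        [5,6] "ate" : N
        [6,7] "plan" : (S\PP)\N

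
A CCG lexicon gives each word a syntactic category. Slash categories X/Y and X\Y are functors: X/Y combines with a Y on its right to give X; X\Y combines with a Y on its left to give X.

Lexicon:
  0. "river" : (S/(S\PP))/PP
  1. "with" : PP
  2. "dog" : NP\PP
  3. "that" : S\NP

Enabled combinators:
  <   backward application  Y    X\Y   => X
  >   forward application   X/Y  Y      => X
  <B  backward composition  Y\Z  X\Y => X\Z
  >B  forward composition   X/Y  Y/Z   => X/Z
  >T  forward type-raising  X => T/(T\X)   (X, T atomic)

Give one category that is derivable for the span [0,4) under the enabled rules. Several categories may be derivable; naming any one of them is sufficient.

[0,4] S   >
  [0,2] S/(S\PP)   >
    [0,1] "river" : (S/(S\PP))/PP
    [1,2] "with" : PP
  [2,4] S\PP   <B
    [2,3] "dog" : NP\PP
    [3,4] "that" : S\NP

S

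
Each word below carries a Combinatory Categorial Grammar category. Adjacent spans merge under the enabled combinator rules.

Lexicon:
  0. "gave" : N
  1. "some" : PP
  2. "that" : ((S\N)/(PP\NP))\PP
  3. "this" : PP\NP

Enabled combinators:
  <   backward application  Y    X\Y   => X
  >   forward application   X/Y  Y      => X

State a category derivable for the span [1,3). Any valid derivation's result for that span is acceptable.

[0,4] S   <
  [0,1] "gave" : N
  [1,4] S\N   >
    [1,3] (S\N)/(PP\NP)   <
      [1,2] "some" : PP
      [2,3] "that" : ((S\N)/(PP\NP))\PP
    [3,4] "this" : PP\NP

(S\N)/(PP\NP)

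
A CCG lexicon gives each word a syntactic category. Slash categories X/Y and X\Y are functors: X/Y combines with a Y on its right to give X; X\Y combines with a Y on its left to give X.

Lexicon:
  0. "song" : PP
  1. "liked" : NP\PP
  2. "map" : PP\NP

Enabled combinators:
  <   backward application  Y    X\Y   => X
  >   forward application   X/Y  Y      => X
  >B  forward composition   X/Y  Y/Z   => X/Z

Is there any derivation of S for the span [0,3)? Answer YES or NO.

PP NP\PP PP\NP
CKY chart[0,3] = {PP}; S ∉ chart

NO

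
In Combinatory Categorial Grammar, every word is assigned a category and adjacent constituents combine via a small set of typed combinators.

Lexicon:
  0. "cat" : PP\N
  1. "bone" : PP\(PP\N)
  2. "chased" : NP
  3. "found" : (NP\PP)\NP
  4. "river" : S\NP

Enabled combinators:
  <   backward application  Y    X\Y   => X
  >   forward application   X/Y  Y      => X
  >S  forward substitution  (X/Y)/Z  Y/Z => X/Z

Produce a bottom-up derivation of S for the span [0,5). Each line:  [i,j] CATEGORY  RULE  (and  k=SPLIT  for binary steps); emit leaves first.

[0,5] S   <
  [0,4] NP   <
    [0,2] PP   <
      [0,1] "cat" : PP\N
      [1,2] "bone" : PP\(PP\N)
    [2,4] NP\PP   <
      [2,3] "chased" : NP
      [3,4] "found" : (NP\PP)\NP
  [4,5] "river" : S\NP

[0,1] PP\N  lex  "cat"
[1,2] PP\(PP\N)  lex  "bone"
[0,2] PP  <  k=1
[2,3] NP  lex  "chased"
[3,4] (NP\PP)\NP  lex  "found"
[2,4] NP\PP  <  k=3
[0,4] NP  <  k=2
[4,5] S\NP  lex  "river"
[0,5] S  <  k=4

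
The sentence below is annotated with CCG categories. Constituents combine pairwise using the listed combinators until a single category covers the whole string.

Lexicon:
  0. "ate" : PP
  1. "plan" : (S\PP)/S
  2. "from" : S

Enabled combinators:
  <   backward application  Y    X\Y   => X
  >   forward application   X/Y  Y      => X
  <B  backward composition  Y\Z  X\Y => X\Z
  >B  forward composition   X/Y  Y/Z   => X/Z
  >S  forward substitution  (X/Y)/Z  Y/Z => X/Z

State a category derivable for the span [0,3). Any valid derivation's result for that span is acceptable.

[0,3] S   <
  [0,1] "ate" : PP
  [1,3] S\PP   >
    [1,2] "plan" : (S\PP)/S
    [2,3] "from" : S

S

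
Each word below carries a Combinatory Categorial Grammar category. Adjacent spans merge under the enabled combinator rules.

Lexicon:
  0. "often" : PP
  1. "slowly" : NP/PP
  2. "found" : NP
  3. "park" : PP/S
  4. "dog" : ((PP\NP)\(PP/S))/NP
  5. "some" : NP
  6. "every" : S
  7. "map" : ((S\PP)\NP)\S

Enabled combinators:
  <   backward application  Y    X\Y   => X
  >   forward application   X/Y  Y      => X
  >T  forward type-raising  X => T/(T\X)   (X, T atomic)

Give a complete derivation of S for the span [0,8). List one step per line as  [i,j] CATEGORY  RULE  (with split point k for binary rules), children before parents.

[0,8] S   >
  [0,1] S/(S\PP)   >T
    [0,1] "often" : PP
  [1,8] S\PP   <
    [1,6] NP   >
      [1,2] "slowly" : NP/PP
      [2,6] PP   >
        [2,3] PP/(PP\NP)   >T
          [2,3] "found" : NP
        [3,6] PP\NP   <
          [3,4] "park" : PP/S
          [4,6] (PP\NP)\(PP/S)   >
            [4,5] "dog" : ((PP\NP)\(PP/S))/NP
            [5,6] "some" : NP
    [6,8] (S\PP)\NP   <
      [6,7] "every" : S
      [7,8] "map" : ((S\PP)\NP)\S

[0,1] PP  lex  "often"
[0,1] S/(S\PP)  >T
[1,2] NP/PP  lex  "slowly"
[2,3] NP  lex  "found"
[2,3] PP/(PP\NP)  >T
[3,4] PP/S  lex  "park"
[4,5] ((PP\NP)\(PP/S))/NP  lex  "dog"
[5,6] NP  lex  "some"
[4,6] (PP\NP)\(PP/S)  >  k=5
[3,6] PP\NP  <  k=4
[2,6] PP  >  k=3
[1,6] NP  >  k=2
[6,7] S  lex  "every"
[7,8] ((S\PP)\NP)\S  lex  "map"
[6,8] (S\PP)\NP  <  k=7
[1,8] S\PP  <  k=6
[0,8] S  >  k=1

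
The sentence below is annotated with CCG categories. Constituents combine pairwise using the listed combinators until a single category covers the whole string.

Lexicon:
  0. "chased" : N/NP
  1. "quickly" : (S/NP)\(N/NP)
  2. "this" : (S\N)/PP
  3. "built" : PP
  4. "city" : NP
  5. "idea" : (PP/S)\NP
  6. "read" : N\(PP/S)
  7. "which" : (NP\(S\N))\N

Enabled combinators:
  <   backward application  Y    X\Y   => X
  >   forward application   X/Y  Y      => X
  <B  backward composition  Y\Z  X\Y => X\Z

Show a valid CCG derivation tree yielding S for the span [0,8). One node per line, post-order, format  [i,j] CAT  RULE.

[0,8] S   >
  [0,2] S/NP   <
    [0,1] "chased" : N/NP
    [1,2] "quickly" : (S/NP)\(N/NP)
  [2,8] NP   <
    [2,4] S\N   >
      [2,3] "this" : (S\N)/PP
      [3,4] "built" : PP
    [4,8] NP\(S\N)   <
      [4,7] N   <
        [4,5] "city" : NP
        [5,7] N\NP   <B
          [5,6] "idea" : (PP/S)\NP
          [6,7] "read" : N\(PP/S)
      [7,8] "which" : (NP\(S\N))\N

[0,1] N/NP  lex  "chased"
[1,2] (S/NP)\(N/NP)  lex  "quickly"
[0,2] S/NP  <  k=1
[2,3] (S\N)/PP  lex  "this"
[3,4] PP  lex  "built"
[2,4] S\N  >  k=3
[4,5] NP  lex  "city"
[5,6] (PP/S)\NP  lex  "idea"
[6,7] N\(PP/S)  lex  "read"
[5,7] N\NP  <B  k=6
[4,7] N  <  k=5
[7,8] (NP\(S\N))\N  lex  "which"
[4,8] NP\(S\N)  <  k=7
[2,8] NP  <  k=4
[0,8] S  >  k=2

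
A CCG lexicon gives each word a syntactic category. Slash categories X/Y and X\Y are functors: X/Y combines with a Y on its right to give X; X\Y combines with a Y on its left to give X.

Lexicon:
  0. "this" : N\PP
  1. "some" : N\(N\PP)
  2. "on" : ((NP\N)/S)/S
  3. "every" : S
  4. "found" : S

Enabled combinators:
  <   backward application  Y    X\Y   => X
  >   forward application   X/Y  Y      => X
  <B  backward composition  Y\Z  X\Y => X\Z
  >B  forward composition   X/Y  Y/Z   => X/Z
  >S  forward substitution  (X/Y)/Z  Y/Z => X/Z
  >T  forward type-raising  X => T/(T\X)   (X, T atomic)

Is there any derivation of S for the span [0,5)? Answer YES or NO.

N\PP N\(N\PP) ((NP\N)/S)/S S S
CKY chart[0,5] = {N/(N\NP), NP, NP/(NP\NP), NP/(S\S), PP/(PP\NP), S/(S\NP)}; S ∉ chart

NO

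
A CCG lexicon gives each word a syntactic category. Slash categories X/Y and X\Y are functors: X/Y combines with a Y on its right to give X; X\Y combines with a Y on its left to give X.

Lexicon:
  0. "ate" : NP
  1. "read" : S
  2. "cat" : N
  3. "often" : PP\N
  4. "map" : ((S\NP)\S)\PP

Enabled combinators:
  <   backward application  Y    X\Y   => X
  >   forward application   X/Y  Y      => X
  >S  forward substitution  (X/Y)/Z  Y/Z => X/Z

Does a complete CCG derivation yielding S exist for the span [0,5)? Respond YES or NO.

[0,5] S   <
  [0,1] "ate" : NP
  [1,5] S\NP   <
    [1,2] "read" : S
    [2,5] (S\NP)\S   <
      [2,4] PP   <
        [2,3] "cat" : N
        [3,4] "often" : PP\N
      [4,5] "map" : ((S\NP)\S)\PP

YES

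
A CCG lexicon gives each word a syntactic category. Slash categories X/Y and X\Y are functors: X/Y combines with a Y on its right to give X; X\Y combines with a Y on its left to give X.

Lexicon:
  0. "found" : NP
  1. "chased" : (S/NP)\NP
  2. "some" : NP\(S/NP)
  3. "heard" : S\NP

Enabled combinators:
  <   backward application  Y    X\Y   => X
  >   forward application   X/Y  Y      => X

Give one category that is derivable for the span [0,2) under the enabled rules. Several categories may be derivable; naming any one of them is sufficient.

[0,4] S   <
  [0,3] NP   <
    [0,2] S/NP   <
      [0,1] "found" : NP
      [1,2] "chased" : (S/NP)\NP
    [2,3] "some" : NP\(S/NP)
  [3,4] "heard" : S\NP

S/NP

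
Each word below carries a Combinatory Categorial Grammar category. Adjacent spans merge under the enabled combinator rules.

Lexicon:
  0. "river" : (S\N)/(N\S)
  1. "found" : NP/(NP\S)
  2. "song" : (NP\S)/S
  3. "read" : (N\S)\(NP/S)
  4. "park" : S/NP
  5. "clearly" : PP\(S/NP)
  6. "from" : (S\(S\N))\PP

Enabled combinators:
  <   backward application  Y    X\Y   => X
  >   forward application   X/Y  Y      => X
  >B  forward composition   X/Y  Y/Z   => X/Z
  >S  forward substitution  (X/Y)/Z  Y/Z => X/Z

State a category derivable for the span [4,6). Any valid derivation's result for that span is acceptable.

[0,7] S   <
  [0,4] S\N   >
    [0,1] "river" : (S\N)/(N\S)
    [1,4] N\S   <
      [1,3] NP/S   >B
        [1,2] "found" : NP/(NP\S)
        [2,3] "song" : (NP\S)/S
      [3,4] "read" : (N\S)\(NP/S)
  [4,7] S\(S\N)   <
    [4,6] PP   <
      [4,5] "park" : S/NP
      [5,6] "clearly" : PP\(S/NP)
    [6,7] "from" : (S\(S\N))\PP

PP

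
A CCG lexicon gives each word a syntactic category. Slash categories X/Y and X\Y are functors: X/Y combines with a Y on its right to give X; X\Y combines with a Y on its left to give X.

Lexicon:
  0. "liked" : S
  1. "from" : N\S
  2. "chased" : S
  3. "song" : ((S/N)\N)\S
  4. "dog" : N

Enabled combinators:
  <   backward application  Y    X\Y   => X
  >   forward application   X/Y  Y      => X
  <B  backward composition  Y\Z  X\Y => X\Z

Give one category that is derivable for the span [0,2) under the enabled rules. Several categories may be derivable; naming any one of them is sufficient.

N

[0,5] S   >
  [0,4] S/N   <
    [0,2] N   <
      [0,1] "liked" : S
      [1,2] "from" : N\S
    [2,4] (S/N)\N   <
      [2,3] "chased" : S
      [3,4] "song" : ((S/N)\N)\S
  [4,5] "dog" : N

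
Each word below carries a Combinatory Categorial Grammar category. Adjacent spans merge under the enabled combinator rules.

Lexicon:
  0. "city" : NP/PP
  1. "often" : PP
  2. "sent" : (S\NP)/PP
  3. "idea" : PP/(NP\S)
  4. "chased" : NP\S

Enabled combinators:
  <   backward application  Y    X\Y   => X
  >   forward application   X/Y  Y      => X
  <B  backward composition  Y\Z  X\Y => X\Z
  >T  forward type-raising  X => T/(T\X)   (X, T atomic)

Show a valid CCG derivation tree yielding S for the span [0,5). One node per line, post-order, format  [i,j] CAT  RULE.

[0,5] S   <
  [0,2] NP   >
    [0,1] "city" : NP/PP
    [1,2] "often" : PP
  [2,5] S\NP   >
    [2,3] "sent" : (S\NP)/PP
    [3,5] PP   >
      [3,4] "idea" : PP/(NP\S)
      [4,5] "chased" : NP\S

[0,1] NP/PP  lex  "city"
[1,2] PP  lex  "often"
[0,2] NP  >  k=1
[2,3] (S\NP)/PP  lex  "sent"
[3,4] PP/(NP\S)  lex  "idea"
[4,5] NP\S  lex  "chased"
[3,5] PP  >  k=4
[2,5] S\NP  >  k=3
[0,5] S  <  k=2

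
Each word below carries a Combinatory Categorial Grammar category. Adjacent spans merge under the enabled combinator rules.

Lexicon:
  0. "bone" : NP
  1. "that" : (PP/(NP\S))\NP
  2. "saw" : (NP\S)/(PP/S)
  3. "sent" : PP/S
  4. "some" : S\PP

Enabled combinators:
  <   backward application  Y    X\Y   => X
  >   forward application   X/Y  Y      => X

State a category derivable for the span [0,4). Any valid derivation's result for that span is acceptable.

PP

[0,5] S   <
  [0,4] PP   >
    [0,2] PP/(NP\S)   <
      [0,1] "bone" : NP
      [1,2] "that" : (PP/(NP\S))\NP
    [2,4] NP\S   >
      [2,3] "saw" : (NP\S)/(PP/S)
      [3,4] "sent" : PP/S
  [4,5] "some" : S\PP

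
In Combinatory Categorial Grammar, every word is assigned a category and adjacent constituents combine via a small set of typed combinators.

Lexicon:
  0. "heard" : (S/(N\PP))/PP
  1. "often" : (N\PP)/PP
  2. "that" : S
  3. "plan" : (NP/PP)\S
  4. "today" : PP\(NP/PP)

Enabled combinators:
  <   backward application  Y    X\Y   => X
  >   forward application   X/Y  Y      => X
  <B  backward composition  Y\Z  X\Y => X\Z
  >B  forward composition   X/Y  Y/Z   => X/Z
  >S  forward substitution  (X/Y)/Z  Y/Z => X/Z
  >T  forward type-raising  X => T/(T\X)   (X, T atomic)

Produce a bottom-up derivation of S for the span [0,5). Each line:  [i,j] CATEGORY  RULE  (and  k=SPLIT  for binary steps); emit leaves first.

[0,5] S   >
  [0,2] S/PP   >S
    [0,1] "heard" : (S/(N\PP))/PP
    [1,2] "often" : (N\PP)/PP
  [2,5] PP   <
    [2,3] "that" : S
    [3,5] PP\S   <B
      [3,4] "plan" : (NP/PP)\S
      [4,5] "today" : PP\(NP/PP)

[0,1] (S/(N\PP))/PP  lex  "heard"
[1,2] (N\PP)/PP  lex  "often"
[0,2] S/PP  >S  k=1
[2,3] S  lex  "that"
[3,4] (NP/PP)\S  lex  "plan"
[4,5] PP\(NP/PP)  lex  "today"
[3,5] PP\S  <B  k=4
[2,5] PP  <  k=3
[0,5] S  >  k=2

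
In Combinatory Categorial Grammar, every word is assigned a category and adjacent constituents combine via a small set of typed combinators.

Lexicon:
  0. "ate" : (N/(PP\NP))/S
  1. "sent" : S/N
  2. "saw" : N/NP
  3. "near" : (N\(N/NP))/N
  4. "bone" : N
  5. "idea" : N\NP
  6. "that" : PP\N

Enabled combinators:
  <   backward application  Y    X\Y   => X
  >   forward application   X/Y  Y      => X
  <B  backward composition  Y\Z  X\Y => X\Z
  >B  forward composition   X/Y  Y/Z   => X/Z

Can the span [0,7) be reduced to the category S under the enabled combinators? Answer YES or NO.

(N/(PP\NP))/S S/N N/NP (N\(N/NP))/N N N\NP PP\N
CKY chart[0,7] = {N}; S ∉ chart

NO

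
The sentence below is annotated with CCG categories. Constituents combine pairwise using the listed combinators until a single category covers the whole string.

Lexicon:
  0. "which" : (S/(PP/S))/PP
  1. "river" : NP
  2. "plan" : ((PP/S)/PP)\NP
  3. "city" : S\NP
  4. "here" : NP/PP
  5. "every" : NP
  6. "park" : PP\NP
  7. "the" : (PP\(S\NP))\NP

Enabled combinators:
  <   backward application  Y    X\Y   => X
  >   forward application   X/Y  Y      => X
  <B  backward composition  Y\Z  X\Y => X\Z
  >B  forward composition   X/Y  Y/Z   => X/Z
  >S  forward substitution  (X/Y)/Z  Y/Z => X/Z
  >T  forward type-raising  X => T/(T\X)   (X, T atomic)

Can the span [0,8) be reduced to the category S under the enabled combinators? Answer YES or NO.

YES

[0,8] S   >
  [0,3] S/PP   >S
    [0,1] "which" : (S/(PP/S))/PP
    [1,3] (PP/S)/PP   <
      [1,2] "river" : NP
      [2,3] "plan" : ((PP/S)/PP)\NP
  [3,8] PP   <
    [3,4] "city" : S\NP
    [4,8] PP\(S\NP)   <
      [4,7] NP   >
        [4,5] "here" : NP/PP
        [5,7] PP   >
          [5,6] PP/(PP\NP)   >T
            [5,6] "every" : NP
          [6,7] "park" : PP\NP
      [7,8] "the" : (PP\(S\NP))\NP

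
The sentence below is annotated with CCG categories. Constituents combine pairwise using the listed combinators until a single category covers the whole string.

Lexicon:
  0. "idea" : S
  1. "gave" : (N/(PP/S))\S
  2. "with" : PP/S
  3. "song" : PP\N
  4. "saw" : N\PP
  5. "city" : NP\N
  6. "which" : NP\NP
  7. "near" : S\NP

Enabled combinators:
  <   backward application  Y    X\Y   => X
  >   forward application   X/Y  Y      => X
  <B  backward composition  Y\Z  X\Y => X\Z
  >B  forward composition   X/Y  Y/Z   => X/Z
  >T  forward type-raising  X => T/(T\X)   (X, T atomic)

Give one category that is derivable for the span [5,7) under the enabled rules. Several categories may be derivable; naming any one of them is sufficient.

[0,8] S   <
  [0,7] NP   <
    [0,4] PP   <
      [0,3] N   >
        [0,2] N/(PP/S)   <
          [0,1] "idea" : S
          [1,2] "gave" : (N/(PP/S))\S
        [2,3] "with" : PP/S
      [3,4] "song" : PP\N
    [4,7] NP\PP   <B
      [4,5] "saw" : N\PP
      [5,7] NP\N   <B
        [5,6] "city" : NP\N
        [6,7] "which" : NP\NP
  [7,8] "near" : S\NP

NP\N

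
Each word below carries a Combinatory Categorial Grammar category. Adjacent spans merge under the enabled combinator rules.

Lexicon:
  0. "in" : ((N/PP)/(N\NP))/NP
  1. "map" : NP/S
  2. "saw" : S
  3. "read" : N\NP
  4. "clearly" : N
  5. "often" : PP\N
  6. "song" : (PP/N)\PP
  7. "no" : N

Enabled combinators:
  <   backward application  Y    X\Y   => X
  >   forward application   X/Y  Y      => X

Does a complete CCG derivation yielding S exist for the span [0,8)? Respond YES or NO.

((N/PP)/(N\NP))/NP NP/S S N\NP N PP\N (PP/N)\PP N
CKY chart[0,8] = {N}; S ∉ chart

NO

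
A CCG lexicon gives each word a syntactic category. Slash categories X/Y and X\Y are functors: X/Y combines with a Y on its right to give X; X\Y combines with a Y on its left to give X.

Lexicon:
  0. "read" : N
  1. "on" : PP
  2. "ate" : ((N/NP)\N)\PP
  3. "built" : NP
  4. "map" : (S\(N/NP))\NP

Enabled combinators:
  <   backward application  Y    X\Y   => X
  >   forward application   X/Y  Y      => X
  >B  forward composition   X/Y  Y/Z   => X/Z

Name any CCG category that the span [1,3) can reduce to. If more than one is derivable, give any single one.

(N/NP)\N

[0,5] S   <
  [0,3] N/NP   <
    [0,1] "read" : N
    [1,3] (N/NP)\N   <
      [1,2] "on" : PP
      [2,3] "ate" : ((N/NP)\N)\PP
  [3,5] S\(N/NP)   <
    [3,4] "built" : NP
    [4,5] "map" : (S\(N/NP))\NP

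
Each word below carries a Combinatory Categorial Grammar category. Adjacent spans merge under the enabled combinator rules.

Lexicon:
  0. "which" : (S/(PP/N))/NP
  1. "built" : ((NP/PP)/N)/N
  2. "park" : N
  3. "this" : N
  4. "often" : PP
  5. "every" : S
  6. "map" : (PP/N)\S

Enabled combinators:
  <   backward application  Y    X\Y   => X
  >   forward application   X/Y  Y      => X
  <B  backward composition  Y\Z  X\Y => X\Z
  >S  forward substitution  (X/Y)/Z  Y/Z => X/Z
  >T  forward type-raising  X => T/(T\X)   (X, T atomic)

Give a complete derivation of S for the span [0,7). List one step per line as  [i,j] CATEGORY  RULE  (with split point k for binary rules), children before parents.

[0,7] S   >
  [0,5] S/(PP/N)   >
    [0,1] "which" : (S/(PP/N))/NP
    [1,5] NP   >
      [1,4] NP/PP   >
        [1,3] (NP/PP)/N   >
          [1,2] "built" : ((NP/PP)/N)/N
          [2,3] "park" : N
        [3,4] "this" : N
      [4,5] "often" : PP
  [5,7] PP/N   <
    [5,6] "every" : S
    [6,7] "map" : (PP/N)\S

[0,1] (S/(PP/N))/NP  lex  "which"
[1,2] ((NP/PP)/N)/N  lex  "built"
[2,3] N  lex  "park"
[1,3] (NP/PP)/N  >  k=2
[3,4] N  lex  "this"
[1,4] NP/PP  >  k=3
[4,5] PP  lex  "often"
[1,5] NP  >  k=4
[0,5] S/(PP/N)  >  k=1
[5,6] S  lex  "every"
[6,7] (PP/N)\S  lex  "map"
[5,7] PP/N  <  k=6
[0,7] S  >  k=5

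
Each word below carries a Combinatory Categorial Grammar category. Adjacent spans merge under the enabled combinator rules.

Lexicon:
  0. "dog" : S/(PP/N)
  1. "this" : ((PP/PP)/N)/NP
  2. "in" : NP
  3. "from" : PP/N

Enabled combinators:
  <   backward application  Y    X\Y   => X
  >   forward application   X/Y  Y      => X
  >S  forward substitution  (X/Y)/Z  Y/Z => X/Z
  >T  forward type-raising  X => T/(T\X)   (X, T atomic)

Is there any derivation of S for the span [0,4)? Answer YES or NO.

YES

[0,4] S   >
  [0,1] "dog" : S/(PP/N)
  [1,4] PP/N   >S
    [1,3] (PP/PP)/N   >
      [1,2] "this" : ((PP/PP)/N)/NP
      [2,3] "in" : NP
    [3,4] "from" : PP/N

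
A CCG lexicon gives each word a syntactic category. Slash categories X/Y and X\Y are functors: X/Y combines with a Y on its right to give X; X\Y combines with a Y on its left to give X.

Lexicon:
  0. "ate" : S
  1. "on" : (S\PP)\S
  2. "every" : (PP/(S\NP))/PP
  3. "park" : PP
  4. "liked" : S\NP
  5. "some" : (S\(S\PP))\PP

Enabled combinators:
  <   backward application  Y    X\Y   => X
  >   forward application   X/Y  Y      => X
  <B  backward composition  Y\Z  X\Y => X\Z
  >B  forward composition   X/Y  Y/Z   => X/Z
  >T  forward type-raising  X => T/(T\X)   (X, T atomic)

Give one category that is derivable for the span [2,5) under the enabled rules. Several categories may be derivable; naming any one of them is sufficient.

PP

[0,6] S   <
  [0,2] S\PP   <
    [0,1] "ate" : S
    [1,2] "on" : (S\PP)\S
  [2,6] S\(S\PP)   <
    [2,5] PP   >
      [2,4] PP/(S\NP)   >
        [2,3] "every" : (PP/(S\NP))/PP
        [3,4] "park" : PP
      [4,5] "liked" : S\NP
    [5,6] "some" : (S\(S\PP))\PP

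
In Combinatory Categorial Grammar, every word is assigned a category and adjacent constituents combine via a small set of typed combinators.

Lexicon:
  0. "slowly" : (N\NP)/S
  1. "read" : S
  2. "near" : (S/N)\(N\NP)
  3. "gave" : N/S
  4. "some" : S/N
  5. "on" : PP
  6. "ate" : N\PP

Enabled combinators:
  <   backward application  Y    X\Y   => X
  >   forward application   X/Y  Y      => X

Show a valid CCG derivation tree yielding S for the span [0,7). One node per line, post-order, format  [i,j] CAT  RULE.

[0,1] (N\NP)/S  lex  "slowly"
[1,2] S  lex  "read"
[0,2] N\NP  >  k=1
[2,3] (S/N)\(N\NP)  lex  "near"
[0,3] S/N  <  k=2
[3,4] N/S  lex  "gave"
[4,5] S/N  lex  "some"
[5,6] PP  lex  "on"
[6,7] N\PP  lex  "ate"
[5,7] N  <  k=6
[4,7] S  >  k=5
[3,7] N  >  k=4
[0,7] S  >  k=3

[0,7] S   >
  [0,3] S/N   <
    [0,2] N\NP   >
      [0,1] "slowly" : (N\NP)/S
      [1,2] "read" : S
    [2,3] "near" : (S/N)\(N\NP)
  [3,7] N   >
    [3,4] "gave" : N/S
    [4,7] S   >
      [4,5] "some" : S/N
      [5,7] N   <
        [5,6] "on" : PP
        [6,7] "ate" : N\PP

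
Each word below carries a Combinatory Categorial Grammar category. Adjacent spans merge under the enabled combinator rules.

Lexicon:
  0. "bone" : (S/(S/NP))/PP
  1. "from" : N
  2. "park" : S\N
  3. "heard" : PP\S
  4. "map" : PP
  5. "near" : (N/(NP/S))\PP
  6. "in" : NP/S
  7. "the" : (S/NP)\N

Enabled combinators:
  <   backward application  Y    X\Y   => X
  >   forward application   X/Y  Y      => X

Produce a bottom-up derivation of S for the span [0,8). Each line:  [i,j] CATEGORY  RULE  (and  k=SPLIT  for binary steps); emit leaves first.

[0,8] S   >
  [0,4] S/(S/NP)   >
    [0,1] "bone" : (S/(S/NP))/PP
    [1,4] PP   <
      [1,3] S   <
        [1,2] "from" : N
        [2,3] "park" : S\N
      [3,4] "heard" : PP\S
  [4,8] S/NP   <
    [4,7] N   >
      [4,6] N/(NP/S)   <
        [4,5] "map" : PP
        [5,6] "near" : (N/(NP/S))\PP
      [6,7] "in" : NP/S
    [7,8] "the" : (S/NP)\N

[0,1] (S/(S/NP))/PP  lex  "bone"
[1,2] N  lex  "from"
[2,3] S\N  lex  "park"
[1,3] S  <  k=2
[3,4] PP\S  lex  "heard"
[1,4] PP  <  k=3
[0,4] S/(S/NP)  >  k=1
[4,5] PP  lex  "map"
[5,6] (N/(NP/S))\PP  lex  "near"
[4,6] N/(NP/S)  <  k=5
[6,7] NP/S  lex  "in"
[4,7] N  >  k=6
[7,8] (S/NP)\N  lex  "the"
[4,8] S/NP  <  k=7
[0,8] S  >  k=4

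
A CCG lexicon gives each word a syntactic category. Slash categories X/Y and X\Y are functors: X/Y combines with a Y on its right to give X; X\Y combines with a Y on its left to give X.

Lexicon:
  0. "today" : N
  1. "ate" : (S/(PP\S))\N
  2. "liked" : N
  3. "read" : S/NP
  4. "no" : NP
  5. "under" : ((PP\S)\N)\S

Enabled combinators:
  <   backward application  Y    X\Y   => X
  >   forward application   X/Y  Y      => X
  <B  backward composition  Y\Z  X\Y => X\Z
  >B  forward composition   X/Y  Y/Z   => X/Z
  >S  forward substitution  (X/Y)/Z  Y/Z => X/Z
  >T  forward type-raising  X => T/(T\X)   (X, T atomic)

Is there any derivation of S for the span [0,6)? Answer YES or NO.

YES

[0,6] S   >
  [0,2] S/(PP\S)   <
    [0,1] "today" : N
    [1,2] "ate" : (S/(PP\S))\N
  [2,6] PP\S   <
    [2,3] "liked" : N
    [3,6] (PP\S)\N   <
      [3,5] S   >
        [3,4] "read" : S/NP
        [4,5] "no" : NP
      [5,6] "under" : ((PP\S)\N)\S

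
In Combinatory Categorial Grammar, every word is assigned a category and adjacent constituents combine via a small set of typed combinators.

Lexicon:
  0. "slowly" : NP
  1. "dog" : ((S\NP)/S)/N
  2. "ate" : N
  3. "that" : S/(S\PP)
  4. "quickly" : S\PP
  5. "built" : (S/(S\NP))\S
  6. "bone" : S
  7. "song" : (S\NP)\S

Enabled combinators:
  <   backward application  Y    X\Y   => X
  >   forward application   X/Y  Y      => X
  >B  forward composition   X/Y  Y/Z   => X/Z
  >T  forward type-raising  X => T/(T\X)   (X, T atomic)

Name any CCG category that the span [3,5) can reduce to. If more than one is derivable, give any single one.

S

[0,8] S   <
  [0,1] "slowly" : NP
  [1,8] S\NP   >
    [1,3] (S\NP)/S   >
      [1,2] "dog" : ((S\NP)/S)/N
      [2,3] "ate" : N
    [3,8] S   >
      [3,6] S/(S\NP)   <
        [3,5] S   >
          [3,4] "that" : S/(S\PP)
          [4,5] "quickly" : S\PP
        [5,6] "built" : (S/(S\NP))\S
      [6,8] S\NP   <
        [6,7] "bone" : S
        [7,8] "song" : (S\NP)\S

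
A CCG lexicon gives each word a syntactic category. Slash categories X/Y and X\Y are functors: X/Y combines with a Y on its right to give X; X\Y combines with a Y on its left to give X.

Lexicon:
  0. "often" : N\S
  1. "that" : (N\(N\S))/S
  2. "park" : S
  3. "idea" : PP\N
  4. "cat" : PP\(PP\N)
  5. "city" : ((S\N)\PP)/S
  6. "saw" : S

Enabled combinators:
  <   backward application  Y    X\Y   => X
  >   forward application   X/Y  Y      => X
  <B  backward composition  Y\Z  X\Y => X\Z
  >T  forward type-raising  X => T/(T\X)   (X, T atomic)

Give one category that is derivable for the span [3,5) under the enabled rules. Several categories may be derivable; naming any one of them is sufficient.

PP

[0,7] S   <
  [0,3] N   <
    [0,1] "often" : N\S
    [1,3] N\(N\S)   >
      [1,2] "that" : (N\(N\S))/S
      [2,3] "park" : S
  [3,7] S\N   <
    [3,5] PP   <
      [3,4] "idea" : PP\N
      [4,5] "cat" : PP\(PP\N)
    [5,7] (S\N)\PP   >
      [5,6] "city" : ((S\N)\PP)/S
      [6,7] "saw" : S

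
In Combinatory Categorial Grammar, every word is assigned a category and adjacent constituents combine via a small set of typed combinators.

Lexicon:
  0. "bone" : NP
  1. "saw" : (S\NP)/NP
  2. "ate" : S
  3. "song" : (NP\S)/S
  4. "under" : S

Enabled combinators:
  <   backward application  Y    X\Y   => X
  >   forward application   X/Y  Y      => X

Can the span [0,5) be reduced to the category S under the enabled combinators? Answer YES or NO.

[0,5] S   <
  [0,1] "bone" : NP
  [1,5] S\NP   >
    [1,2] "saw" : (S\NP)/NP
    [2,5] NP   <
      [2,3] "ate" : S
      [3,5] NP\S   >
        [3,4] "song" : (NP\S)/S
        [4,5] "under" : S

YES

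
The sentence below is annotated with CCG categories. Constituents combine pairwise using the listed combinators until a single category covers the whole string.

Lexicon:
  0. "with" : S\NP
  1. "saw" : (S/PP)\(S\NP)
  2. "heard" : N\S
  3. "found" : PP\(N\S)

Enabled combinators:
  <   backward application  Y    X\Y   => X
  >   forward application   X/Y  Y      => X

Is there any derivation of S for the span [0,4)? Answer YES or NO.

YES

[0,4] S   >
  [0,2] S/PP   <
    [0,1] "with" : S\NP
    [1,2] "saw" : (S/PP)\(S\NP)
  [2,4] PP   <
    [2,3] "heard" : N\S
    [3,4] "found" : PP\(N\S)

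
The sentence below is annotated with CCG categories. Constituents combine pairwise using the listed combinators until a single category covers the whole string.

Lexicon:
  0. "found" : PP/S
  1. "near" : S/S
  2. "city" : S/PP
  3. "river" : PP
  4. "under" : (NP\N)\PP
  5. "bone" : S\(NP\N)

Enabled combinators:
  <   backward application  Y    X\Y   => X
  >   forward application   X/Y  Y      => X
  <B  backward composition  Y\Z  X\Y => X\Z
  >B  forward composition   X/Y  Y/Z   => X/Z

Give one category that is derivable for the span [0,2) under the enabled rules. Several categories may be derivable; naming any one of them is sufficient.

PP/S

[0,6] S   <
  [0,4] PP   >
    [0,2] PP/S   >B
      [0,1] "found" : PP/S
      [1,2] "near" : S/S
    [2,4] S   >
      [2,3] "city" : S/PP
      [3,4] "river" : PP
  [4,6] S\PP   <B
    [4,5] "under" : (NP\N)\PP
    [5,6] "bone" : S\(NP\N)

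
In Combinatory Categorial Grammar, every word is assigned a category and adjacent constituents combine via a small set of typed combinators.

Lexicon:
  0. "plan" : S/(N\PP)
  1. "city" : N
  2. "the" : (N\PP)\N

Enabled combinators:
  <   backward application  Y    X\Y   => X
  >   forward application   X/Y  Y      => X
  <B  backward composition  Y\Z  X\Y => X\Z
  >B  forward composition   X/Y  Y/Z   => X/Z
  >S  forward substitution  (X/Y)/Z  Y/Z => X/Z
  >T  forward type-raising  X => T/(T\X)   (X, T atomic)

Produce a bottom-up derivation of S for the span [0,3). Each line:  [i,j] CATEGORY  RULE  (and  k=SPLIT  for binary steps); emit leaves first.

[0,3] S   >
  [0,1] "plan" : S/(N\PP)
  [1,3] N\PP   <
    [1,2] "city" : N
    [2,3] "the" : (N\PP)\N

[0,1] S/(N\PP)  lex  "plan"
[1,2] N  lex  "city"
[2,3] (N\PP)\N  lex  "the"
[1,3] N\PP  <  k=2
[0,3] S  >  k=1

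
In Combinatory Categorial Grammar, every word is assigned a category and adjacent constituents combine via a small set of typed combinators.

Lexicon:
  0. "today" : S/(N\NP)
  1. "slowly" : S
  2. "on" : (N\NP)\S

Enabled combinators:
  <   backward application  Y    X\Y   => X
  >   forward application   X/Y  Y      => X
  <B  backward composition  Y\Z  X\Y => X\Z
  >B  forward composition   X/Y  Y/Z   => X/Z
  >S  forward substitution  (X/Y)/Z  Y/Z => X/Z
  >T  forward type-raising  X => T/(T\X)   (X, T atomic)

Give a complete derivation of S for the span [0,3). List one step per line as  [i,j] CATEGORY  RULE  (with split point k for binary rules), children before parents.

[0,1] S/(N\NP)  lex  "today"
[1,2] S  lex  "slowly"
[2,3] (N\NP)\S  lex  "on"
[1,3] N\NP  <  k=2
[0,3] S  >  k=1

[0,3] S   >
  [0,1] "today" : S/(N\NP)
  [1,3] N\NP   <
    [1,2] "slowly" : S
    [2,3] "on" : (N\NP)\S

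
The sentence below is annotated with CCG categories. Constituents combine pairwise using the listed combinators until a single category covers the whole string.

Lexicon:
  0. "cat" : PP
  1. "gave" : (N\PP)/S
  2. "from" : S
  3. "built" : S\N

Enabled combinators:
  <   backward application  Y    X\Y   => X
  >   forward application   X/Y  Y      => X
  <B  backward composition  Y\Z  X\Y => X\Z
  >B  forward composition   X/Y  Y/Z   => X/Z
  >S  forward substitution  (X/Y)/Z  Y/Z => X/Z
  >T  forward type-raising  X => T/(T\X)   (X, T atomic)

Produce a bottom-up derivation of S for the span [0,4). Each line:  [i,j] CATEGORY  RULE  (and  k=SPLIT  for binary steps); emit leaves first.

[0,1] PP  lex  "cat"
[1,2] (N\PP)/S  lex  "gave"
[2,3] S  lex  "from"
[1,3] N\PP  >  k=2
[3,4] S\N  lex  "built"
[1,4] S\PP  <B  k=3
[0,4] S  <  k=1

[0,4] S   <
  [0,1] "cat" : PP
  [1,4] S\PP   <B
    [1,3] N\PP   >
      [1,2] "gave" : (N\PP)/S
      [2,3] "from" : S
    [3,4] "built" : S\N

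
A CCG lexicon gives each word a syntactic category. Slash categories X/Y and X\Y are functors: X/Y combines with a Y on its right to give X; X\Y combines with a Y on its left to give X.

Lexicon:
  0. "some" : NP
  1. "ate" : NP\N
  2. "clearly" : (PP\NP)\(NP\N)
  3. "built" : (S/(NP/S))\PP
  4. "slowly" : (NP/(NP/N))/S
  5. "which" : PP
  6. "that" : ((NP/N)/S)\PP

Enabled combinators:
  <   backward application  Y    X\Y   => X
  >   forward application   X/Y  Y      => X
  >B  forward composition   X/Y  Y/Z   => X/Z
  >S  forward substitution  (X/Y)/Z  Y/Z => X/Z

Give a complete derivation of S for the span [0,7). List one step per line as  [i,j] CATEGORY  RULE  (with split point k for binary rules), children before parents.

[0,7] S   >
  [0,4] S/(NP/S)   <
    [0,3] PP   <
      [0,1] "some" : NP
      [1,3] PP\NP   <
        [1,2] "ate" : NP\N
        [2,3] "clearly" : (PP\NP)\(NP\N)
    [3,4] "built" : (S/(NP/S))\PP
  [4,7] NP/S   >S
    [4,5] "slowly" : (NP/(NP/N))/S
    [5,7] (NP/N)/S   <
      [5,6] "which" : PP
      [6,7] "that" : ((NP/N)/S)\PP

[0,1] NP  lex  "some"
[1,2] NP\N  lex  "ate"
[2,3] (PP\NP)\(NP\N)  lex  "clearly"
[1,3] PP\NP  <  k=2
[0,3] PP  <  k=1
[3,4] (S/(NP/S))\PP  lex  "built"
[0,4] S/(NP/S)  <  k=3
[4,5] (NP/(NP/N))/S  lex  "slowly"
[5,6] PP  lex  "which"
[6,7] ((NP/N)/S)\PP  lex  "that"
[5,7] (NP/N)/S  <  k=6
[4,7] NP/S  >S  k=5
[0,7] S  >  k=4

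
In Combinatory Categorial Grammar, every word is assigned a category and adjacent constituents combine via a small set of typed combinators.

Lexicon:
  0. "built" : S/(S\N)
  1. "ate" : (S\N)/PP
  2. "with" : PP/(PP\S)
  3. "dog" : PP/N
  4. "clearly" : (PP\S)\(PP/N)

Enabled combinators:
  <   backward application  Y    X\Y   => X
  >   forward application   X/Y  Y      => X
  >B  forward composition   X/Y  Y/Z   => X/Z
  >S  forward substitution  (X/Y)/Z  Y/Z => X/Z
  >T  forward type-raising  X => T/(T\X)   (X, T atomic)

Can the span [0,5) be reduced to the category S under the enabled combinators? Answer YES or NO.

[0,5] S   >
  [0,1] "built" : S/(S\N)
  [1,5] S\N   >
    [1,2] "ate" : (S\N)/PP
    [2,5] PP   >
      [2,3] "with" : PP/(PP\S)
      [3,5] PP\S   <
        [3,4] "dog" : PP/N
        [4,5] "clearly" : (PP\S)\(PP/N)

YES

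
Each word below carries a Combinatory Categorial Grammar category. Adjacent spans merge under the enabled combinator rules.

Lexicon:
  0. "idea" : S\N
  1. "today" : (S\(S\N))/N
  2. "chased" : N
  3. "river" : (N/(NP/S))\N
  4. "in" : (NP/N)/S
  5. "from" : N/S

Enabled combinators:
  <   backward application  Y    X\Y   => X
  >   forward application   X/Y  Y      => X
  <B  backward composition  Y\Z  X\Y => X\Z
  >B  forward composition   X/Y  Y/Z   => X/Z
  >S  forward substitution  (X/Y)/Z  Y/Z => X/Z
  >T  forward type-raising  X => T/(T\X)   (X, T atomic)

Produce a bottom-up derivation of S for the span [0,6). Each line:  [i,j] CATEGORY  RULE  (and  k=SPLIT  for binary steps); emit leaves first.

[0,6] S   <
  [0,1] "idea" : S\N
  [1,6] S\(S\N)   >
    [1,2] "today" : (S\(S\N))/N
    [2,6] N   >
      [2,4] N/(NP/S)   <
        [2,3] "chased" : N
        [3,4] "river" : (N/(NP/S))\N
      [4,6] NP/S   >S
        [4,5] "in" : (NP/N)/S
        [5,6] "from" : N/S

[0,1] S\N  lex  "idea"
[1,2] (S\(S\N))/N  lex  "today"
[2,3] N  lex  "chased"
[3,4] (N/(NP/S))\N  lex  "river"
[2,4] N/(NP/S)  <  k=3
[4,5] (NP/N)/S  lex  "in"
[5,6] N/S  lex  "from"
[4,6] NP/S  >S  k=5
[2,6] N  >  k=4
[1,6] S\(S\N)  >  k=2
[0,6] S  <  k=1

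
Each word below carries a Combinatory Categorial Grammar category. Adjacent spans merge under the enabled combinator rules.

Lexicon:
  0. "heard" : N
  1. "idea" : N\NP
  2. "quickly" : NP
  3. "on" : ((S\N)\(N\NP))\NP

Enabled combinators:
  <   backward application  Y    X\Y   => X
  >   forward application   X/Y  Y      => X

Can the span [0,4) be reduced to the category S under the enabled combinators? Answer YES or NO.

YES

[0,4] S   <
  [0,1] "heard" : N
  [1,4] S\N   <
    [1,2] "idea" : N\NP
    [2,4] (S\N)\(N\NP)   <
      [2,3] "quickly" : NP
      [3,4] "on" : ((S\N)\(N\NP))\NP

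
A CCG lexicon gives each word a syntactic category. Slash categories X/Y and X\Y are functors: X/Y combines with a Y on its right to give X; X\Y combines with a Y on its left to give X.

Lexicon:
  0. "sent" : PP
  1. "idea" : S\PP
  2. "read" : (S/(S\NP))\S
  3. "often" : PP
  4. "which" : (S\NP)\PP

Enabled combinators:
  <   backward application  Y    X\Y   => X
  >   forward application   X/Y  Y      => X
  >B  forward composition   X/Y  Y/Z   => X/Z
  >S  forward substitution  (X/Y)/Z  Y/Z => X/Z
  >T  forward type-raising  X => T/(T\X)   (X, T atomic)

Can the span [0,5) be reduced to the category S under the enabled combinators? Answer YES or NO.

[0,5] S   >
  [0,3] S/(S\NP)   <
    [0,2] S   <
      [0,1] "sent" : PP
      [1,2] "idea" : S\PP
    [2,3] "read" : (S/(S\NP))\S
  [3,5] S\NP   <
    [3,4] "often" : PP
    [4,5] "which" : (S\NP)\PP

YES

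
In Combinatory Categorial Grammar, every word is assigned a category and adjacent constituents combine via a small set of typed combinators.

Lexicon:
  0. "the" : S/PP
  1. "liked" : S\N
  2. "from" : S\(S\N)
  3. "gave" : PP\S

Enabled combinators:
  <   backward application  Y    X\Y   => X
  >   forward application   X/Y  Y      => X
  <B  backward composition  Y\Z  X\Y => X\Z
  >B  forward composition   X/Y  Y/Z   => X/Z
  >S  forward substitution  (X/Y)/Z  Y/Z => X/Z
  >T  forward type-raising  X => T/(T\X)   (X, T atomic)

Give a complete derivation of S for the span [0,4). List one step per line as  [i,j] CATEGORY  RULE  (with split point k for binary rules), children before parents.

[0,4] S   >
  [0,1] "the" : S/PP
  [1,4] PP   <
    [1,3] S   <
      [1,2] "liked" : S\N
      [2,3] "from" : S\(S\N)
    [3,4] "gave" : PP\S

[0,1] S/PP  lex  "the"
[1,2] S\N  lex  "liked"
[2,3] S\(S\N)  lex  "from"
[1,3] S  <  k=2
[3,4] PP\S  lex  "gave"
[1,4] PP  <  k=3
[0,4] S  >  k=1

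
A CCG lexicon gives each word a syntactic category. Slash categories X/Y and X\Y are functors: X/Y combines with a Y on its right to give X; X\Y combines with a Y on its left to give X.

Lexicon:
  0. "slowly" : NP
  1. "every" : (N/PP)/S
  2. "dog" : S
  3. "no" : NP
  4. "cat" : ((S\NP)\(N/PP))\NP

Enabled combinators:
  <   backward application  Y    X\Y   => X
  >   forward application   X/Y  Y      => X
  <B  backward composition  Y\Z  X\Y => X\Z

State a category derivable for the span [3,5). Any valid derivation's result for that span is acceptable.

(S\NP)\(N/PP)

[0,5] S   <
  [0,1] "slowly" : NP
  [1,5] S\NP   <
    [1,3] N/PP   >
      [1,2] "every" : (N/PP)/S
      [2,3] "dog" : S
    [3,5] (S\NP)\(N/PP)   <
      [3,4] "no" : NP
      [4,5] "cat" : ((S\NP)\(N/PP))\NP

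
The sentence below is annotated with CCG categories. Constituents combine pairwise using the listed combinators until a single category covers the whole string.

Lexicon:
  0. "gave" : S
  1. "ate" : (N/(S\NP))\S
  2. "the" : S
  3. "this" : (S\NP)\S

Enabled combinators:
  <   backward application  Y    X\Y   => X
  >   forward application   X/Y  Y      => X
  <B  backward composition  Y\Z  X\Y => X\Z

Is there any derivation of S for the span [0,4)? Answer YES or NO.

S (N/(S\NP))\S S (S\NP)\S
CKY chart[0,4] = {N}; S ∉ chart

NO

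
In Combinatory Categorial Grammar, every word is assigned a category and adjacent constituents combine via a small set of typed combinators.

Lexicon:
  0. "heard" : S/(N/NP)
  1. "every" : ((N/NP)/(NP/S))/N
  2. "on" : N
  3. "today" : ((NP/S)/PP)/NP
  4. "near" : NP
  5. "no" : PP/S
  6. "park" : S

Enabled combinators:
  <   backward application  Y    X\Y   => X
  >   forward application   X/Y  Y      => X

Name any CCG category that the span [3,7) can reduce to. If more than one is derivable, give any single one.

NP/S

[0,7] S   >
  [0,1] "heard" : S/(N/NP)
  [1,7] N/NP   >
    [1,3] (N/NP)/(NP/S)   >
      [1,2] "every" : ((N/NP)/(NP/S))/N
      [2,3] "on" : N
    [3,7] NP/S   >
      [3,5] (NP/S)/PP   >
        [3,4] "today" : ((NP/S)/PP)/NP
        [4,5] "near" : NP
      [5,7] PP   >
        [5,6] "no" : PP/S
        [6,7] "park" : S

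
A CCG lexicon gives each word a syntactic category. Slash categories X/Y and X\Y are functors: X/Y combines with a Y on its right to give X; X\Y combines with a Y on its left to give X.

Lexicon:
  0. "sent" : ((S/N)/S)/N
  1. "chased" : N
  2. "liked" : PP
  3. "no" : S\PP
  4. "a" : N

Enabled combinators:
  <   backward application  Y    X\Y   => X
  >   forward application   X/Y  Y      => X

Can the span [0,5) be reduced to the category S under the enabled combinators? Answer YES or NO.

[0,5] S   >
  [0,4] S/N   >
    [0,2] (S/N)/S   >
      [0,1] "sent" : ((S/N)/S)/N
      [1,2] "chased" : N
    [2,4] S   <
      [2,3] "liked" : PP
      [3,4] "no" : S\PP
  [4,5] "a" : N

YES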